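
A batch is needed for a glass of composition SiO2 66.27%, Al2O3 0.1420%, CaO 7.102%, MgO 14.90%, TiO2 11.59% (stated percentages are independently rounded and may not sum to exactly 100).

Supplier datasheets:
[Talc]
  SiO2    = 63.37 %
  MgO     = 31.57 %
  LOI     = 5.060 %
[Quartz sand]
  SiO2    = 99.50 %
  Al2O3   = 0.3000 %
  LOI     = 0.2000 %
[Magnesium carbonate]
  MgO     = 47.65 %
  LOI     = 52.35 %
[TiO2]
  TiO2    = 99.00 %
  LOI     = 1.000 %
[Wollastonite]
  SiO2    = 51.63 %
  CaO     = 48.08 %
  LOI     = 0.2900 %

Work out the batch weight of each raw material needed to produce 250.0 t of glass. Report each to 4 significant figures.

The working math runs at exact precision all the way through. Working values appear, with 4-significant-figure rounding, on the page. Every reported value is rounded a single time. All derived quantities are computed in exact precision (the five compositions, LOI, net glass mass, totals, the yield) starting from the weights per 250.0 t of glass as given in either problem or answer.
Oxide-by-oxide targets in 250.0 t glass:
  SiO2: 66.27% × 250.0 = 165.7 t
  Al2O3: 0.1420% × 250.0 = 0.3550 t
  CaO: 7.102% × 250.0 = 17.76 t
  MgO: 14.90% × 250.0 = 37.25 t
  TiO2: 11.59% × 250.0 = 28.98 t
Balance tally, oxide-wise, given the weights on record, on the stated basis (each sum matches its target mass once rounding is allowed for):
  SiO2: 45.55·0.6337 + 118.3·0.9950 + 36.93·0.5163 = 165.6 t (target 165.7 t)
  Al2O3: 118.3·0.003000 = 0.3549 t (target 0.3550 t)
  CaO: 36.93·0.4808 = 17.76 t (target 17.76 t)
  MgO: 45.55·0.3157 + 47.99·0.4765 = 37.25 t (target 37.25 t)
  TiO2: 29.27·0.9900 = 28.98 t (target 28.98 t)
Mass balance on the glass: the batch minus its LOI: 250.0 t (per-oxide target masses sum to 250.0 t; against the stated basis, 250.0 t — gaps are rounding artifacts).
Adding the batch up: Σ batch = 278.0 t; loss to ignition Σ batch·LOI = 28.06 t; yield = glass ÷ total batch = 89.91%.

Batch per 250.0 t glass:
  Talc: 45.55 t
  Quartz sand: 118.3 t
  Magnesium carbonate: 47.99 t
  TiO2: 29.27 t
  Wollastonite: 36.93 t
Total batch = 278.0 t; LOI loss = 28.06 t; yield = 89.91%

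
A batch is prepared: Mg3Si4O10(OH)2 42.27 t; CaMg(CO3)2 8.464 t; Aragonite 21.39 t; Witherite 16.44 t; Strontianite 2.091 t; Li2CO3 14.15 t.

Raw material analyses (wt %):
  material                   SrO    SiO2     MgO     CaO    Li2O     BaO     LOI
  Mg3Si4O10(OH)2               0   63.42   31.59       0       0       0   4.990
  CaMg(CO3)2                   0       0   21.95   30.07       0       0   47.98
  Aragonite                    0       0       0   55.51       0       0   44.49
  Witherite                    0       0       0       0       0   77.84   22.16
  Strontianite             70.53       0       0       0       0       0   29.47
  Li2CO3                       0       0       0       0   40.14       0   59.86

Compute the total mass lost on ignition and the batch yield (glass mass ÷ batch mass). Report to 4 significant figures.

LOI loss = 28.42 t; glass = 76.39 t; yield = 72.89%

Exact precision is held at all times. Mid-chain values are printed, with 4-significant-figure rounding, across the worked steps; a single rounding produces every reported value; derived quantities are computed in exact precision (glass mass, the yield, the totals, ignition loss, six oxide percentages) from the batch weights for 76.39 t of glass as given in the problem or answer text.
Each material's LOI contribution:
  Mg3Si4O10(OH)2: 42.27 × 0.04990 = 2.109 t
  CaMg(CO3)2: 8.464 × 0.4798 = 4.061 t
  Aragonite: 21.39 × 0.4449 = 9.516 t
  Witherite: 16.44 × 0.2216 = 3.643 t
  Strontianite: 2.091 × 0.2947 = 0.6162 t
  Li2CO3: 14.15 × 0.5986 = 8.470 t
Total LOI = 28.42 t
Glass = batch − LOI = 104.8 − 28.42 = 76.39 t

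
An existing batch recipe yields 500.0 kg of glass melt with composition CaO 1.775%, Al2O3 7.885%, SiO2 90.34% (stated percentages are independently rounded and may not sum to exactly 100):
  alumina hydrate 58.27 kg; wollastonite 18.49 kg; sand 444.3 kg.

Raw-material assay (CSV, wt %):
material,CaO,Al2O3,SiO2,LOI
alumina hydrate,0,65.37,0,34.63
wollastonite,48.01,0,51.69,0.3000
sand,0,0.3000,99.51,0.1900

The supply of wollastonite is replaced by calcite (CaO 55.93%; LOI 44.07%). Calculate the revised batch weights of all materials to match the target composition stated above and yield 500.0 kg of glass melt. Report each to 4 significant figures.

Revised batch per 500.0 kg glass melt:
  alumina hydrate: 58.23 kg
  calcite: 15.87 kg
  sand: 453.9 kg
Total batch = 528.0 kg; LOI loss = 28.02 kg

In-progress results are displayed (rounded to four significant figures) across the worked steps. All arithmetic runs at full float precision throughout. A single rounding completes every reported number; the derived quantities (totals, LOI, the three compositions, yield, net glass mass) are re-derived in full precision starting from the weights on 500.0 kg of glass, as given in problem or answer.
Oxide-by-oxide targets in 500.0 kg glass melt:
  CaO: 1.775% × 500.0 = 8.875 kg
  Al2O3: 7.885% × 500.0 = 39.42 kg
  SiO2: 90.34% × 500.0 = 451.7 kg
Checking each oxide sum using the reported weights, for the quoted basis mass (sums match the target masses within answer rounding):
  CaO: 15.87·0.5593 = 8.876 kg (target 8.875 kg)
  Al2O3: 58.23·0.6537 + 453.9·0.003000 = 39.43 kg (target 39.42 kg)
  SiO2: 453.9·0.9951 = 451.7 kg (target 451.7 kg)
Glass-mass closure: batch total minus LOI = 500.0 kg (targets for the oxides total 500.0 kg; against the stated basis, 500.0 kg — any gap is answer rounding).
Batch grand total — Σ batch = 528.0 kg; Σ batch·LOI gives LOI loss = 28.02 kg; yield = glass ÷ total batch = 94.69%.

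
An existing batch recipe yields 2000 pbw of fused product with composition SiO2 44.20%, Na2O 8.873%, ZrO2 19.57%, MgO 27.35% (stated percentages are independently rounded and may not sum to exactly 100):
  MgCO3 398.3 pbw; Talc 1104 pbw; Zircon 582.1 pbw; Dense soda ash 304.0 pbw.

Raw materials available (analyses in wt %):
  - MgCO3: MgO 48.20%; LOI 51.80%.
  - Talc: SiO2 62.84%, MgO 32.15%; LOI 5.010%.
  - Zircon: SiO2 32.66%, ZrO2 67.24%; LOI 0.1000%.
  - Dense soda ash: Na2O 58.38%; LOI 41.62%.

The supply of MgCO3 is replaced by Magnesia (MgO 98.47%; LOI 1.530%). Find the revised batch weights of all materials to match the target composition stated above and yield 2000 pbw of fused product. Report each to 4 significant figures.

Revised batch per 2000 pbw fused product:
  Magnesia: 195.0 pbw
  Talc: 1104 pbw
  Zircon: 582.1 pbw
  Dense soda ash: 304.0 pbw
Total batch = 2185 pbw; LOI loss = 185.4 pbw

Mid-chain values are printed rounded off to 4 significant figures across the worked steps — all arithmetic keeps full float precision all the way through — every reported value is rounded a single time — all derived quantities, which include yield, the totals, net glass mass, ignition loss, four oxide percentages, are carried at full precision, as quoted within problem or answer, from the batch weights on 2000 pbw of glass.
Target oxide masses per 2000 pbw fused product:
  SiO2: 44.20% × 2000 = 884.0 pbw
  Na2O: 8.873% × 2000 = 177.5 pbw
  ZrO2: 19.57% × 2000 = 391.4 pbw
  MgO: 27.35% × 2000 = 547.0 pbw
Per-oxide balance check given the weights on record, versus the basis set out (summed amounts equal target values inside rounding margins):
  SiO2: 1104·0.6284 + 582.1·0.3266 = 883.9 pbw (target 884.0 pbw)
  Na2O: 304.0·0.5838 = 177.5 pbw (target 177.5 pbw)
  ZrO2: 582.1·0.6724 = 391.4 pbw (target 391.4 pbw)
  MgO: 195.0·0.9847 + 1104·0.3215 = 547.0 pbw (target 547.0 pbw)
Auditing the glass mass value: whole batch net of LOI = 2000 pbw (targets for the oxides total 2000 pbw; stated basis 2000 pbw — deltas are rounding alone).
Batch grand total — Σ batch = 2185 pbw; LOI loss = Σ batch·LOI = 185.4 pbw; glass ÷ batch gives a yield of 91.52%.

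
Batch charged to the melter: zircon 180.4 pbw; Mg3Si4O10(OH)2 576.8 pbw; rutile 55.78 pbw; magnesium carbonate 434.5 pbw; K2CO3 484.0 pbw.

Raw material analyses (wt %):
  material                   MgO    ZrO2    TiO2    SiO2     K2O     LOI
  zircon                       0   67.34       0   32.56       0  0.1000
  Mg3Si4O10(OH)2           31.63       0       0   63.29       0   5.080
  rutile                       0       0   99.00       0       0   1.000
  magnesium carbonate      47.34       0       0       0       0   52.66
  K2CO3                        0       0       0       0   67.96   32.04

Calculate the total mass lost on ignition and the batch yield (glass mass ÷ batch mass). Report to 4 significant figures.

LOI loss = 413.9 pbw; glass = 1318 pbw; yield = 76.09%

The whole derivation runs at full float precision end to end — working values are displayed, with 4-significant-figure rounding, when written out — each reported figure takes a single rounding. All derived quantities, which include the five compositions, totals, yield, LOI, glass mass, are recomputed at exact precision, as written in the question or the answer, starting from the weights per 1318 pbw of glass.
Per-material ignition loss:
  zircon: 180.4 × 0.001000 = 0.1804 pbw
  Mg3Si4O10(OH)2: 576.8 × 0.05080 = 29.30 pbw
  rutile: 55.78 × 0.01000 = 0.5578 pbw
  magnesium carbonate: 434.5 × 0.5266 = 228.8 pbw
  K2CO3: 484.0 × 0.3204 = 155.1 pbw
Total LOI = 413.9 pbw
Glass = batch − LOI = 1731 − 413.9 = 1318 pbw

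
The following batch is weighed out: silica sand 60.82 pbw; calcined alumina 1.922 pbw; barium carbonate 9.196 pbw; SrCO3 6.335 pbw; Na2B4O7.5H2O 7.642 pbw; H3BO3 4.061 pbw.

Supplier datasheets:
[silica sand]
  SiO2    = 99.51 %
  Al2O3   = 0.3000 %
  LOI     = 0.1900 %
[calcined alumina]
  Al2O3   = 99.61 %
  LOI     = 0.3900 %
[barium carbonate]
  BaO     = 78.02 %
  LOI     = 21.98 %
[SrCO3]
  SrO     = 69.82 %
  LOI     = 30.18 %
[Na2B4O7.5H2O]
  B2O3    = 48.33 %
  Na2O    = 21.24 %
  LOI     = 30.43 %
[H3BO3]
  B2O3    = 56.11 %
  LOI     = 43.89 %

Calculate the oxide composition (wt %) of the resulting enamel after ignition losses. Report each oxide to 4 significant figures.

Working values appear with 4-significant-figure rounding alongside each step. Full precision is maintained at all times; each reported number takes a single rounding. All derived quantities are carried in full precision (yield, the six compositions, net glass mass, the totals, ignition loss) from the batch weights per 81.81 pbw of glass, exactly as printed in the problem or the answer.
Per-oxide mass from batch:
  SiO2: 60.82·0.9951 = 60.52 pbw
  B2O3: 7.642·0.4833 + 4.061·0.5611 = 5.972 pbw
  Na2O: 7.642·0.2124 = 1.623 pbw
  Al2O3: 60.82·0.003000 + 1.922·0.9961 = 2.097 pbw
  SrO: 6.335·0.6982 = 4.423 pbw
  BaO: 9.196·0.7802 = 7.175 pbw
LOI: 60.82·0.001900 + 1.922·0.003900 + 9.196·0.2198 + 6.335·0.3018 + 7.642·0.3043 + 4.061·0.4389 = 8.164 pbw
Resulting glass, batch − LOI: 89.98 − 8.164 = 81.81 pbw (= Σ oxide masses)
wt % = 100 × oxide mass / glass mass

Glass mass = 81.81 pbw (batch 89.98 − LOI 8.164).
Composition: SiO2 73.98%, B2O3 7.300%, Na2O 1.984%, Al2O3 2.563%, SrO 5.406%, BaO 8.770%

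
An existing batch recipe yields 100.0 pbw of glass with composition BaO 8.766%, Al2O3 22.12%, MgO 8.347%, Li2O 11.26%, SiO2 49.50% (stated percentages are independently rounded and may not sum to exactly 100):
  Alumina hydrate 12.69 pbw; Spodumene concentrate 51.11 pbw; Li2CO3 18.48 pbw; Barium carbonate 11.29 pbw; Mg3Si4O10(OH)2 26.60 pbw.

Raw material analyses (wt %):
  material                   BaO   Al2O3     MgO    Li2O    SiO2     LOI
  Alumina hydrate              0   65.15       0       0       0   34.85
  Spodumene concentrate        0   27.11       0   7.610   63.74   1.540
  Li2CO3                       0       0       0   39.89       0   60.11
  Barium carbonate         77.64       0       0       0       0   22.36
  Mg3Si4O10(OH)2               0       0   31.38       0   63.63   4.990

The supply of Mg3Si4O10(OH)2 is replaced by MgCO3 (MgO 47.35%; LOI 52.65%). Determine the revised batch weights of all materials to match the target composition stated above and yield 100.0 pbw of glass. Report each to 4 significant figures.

All arithmetic carries full float precision at each step; values along the way appear with 4-significant-digit rounding as written. Each reported number includes exactly one rounding. Derived quantities (LOI, net glass mass, the totals, the five compositions, yield) are carried in exact precision starting from the weights for 100.0 pbw of glass as set out in problem or answer.
Oxide mass targets, per 100.0 pbw glass:
  BaO: 8.766% × 100.0 = 8.766 pbw
  Al2O3: 22.12% × 100.0 = 22.12 pbw
  MgO: 8.347% × 100.0 = 8.347 pbw
  Li2O: 11.26% × 100.0 = 11.26 pbw
  SiO2: 49.50% × 100.0 = 49.50 pbw
Sums-versus-targets review working from each reported weight, relative to the basis at hand (sum by sum, the targets are met modulo rounding of the values):
  BaO: 11.29·0.7764 = 8.766 pbw (target 8.766 pbw)
  Al2O3: 1.637·0.6515 + 77.66·0.2711 = 22.12 pbw (target 22.12 pbw)
  MgO: 17.63·0.4735 = 8.348 pbw (target 8.347 pbw)
  Li2O: 77.66·0.07610 + 13.41·0.3989 = 11.26 pbw (target 11.26 pbw)
  SiO2: 77.66·0.6374 = 49.50 pbw (target 49.50 pbw)
The glass-mass cross-check: batch total minus LOI = 99.99 pbw (the Σ of target masses is 99.99 pbw; against the stated basis, 100.0 pbw — a pure rounding effect).
Whole-batch sum: Σ batch = 121.6 pbw; ignition loss, Σ(batch × LOI) = 21.63 pbw; yield: glass divided by total = 82.21%.

Revised batch per 100.0 pbw glass:
  Alumina hydrate: 1.637 pbw
  Spodumene concentrate: 77.66 pbw
  Li2CO3: 13.41 pbw
  Barium carbonate: 11.29 pbw
  MgCO3: 17.63 pbw
Total batch = 121.6 pbw; LOI loss = 21.63 pbw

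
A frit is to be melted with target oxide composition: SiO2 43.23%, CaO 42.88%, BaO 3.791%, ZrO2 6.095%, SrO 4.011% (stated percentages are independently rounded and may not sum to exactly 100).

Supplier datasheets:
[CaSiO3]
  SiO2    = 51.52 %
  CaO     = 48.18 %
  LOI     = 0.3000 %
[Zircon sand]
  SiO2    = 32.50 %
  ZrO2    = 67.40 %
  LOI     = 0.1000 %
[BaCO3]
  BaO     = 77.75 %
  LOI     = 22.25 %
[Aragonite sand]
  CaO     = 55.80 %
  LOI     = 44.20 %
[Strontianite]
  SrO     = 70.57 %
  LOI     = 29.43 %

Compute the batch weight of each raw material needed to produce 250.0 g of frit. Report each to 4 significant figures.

Batch per 250.0 g frit:
  CaSiO3: 195.5 g
  Zircon sand: 22.61 g
  BaCO3: 12.19 g
  Aragonite sand: 23.30 g
  Strontianite: 14.21 g
Total batch = 267.8 g; LOI loss = 17.80 g; yield = 93.35%

Working values are shown rounded off to 4 significant digits within the worked lines. Each numeric step keeps full float precision at each step; each reported result is rounded just once. Derived quantities, including five oxide percentages, ignition loss, glass mass, totals, the yield, are carried from the batch weights on 250.0 g of glass in full precision as they appear in the question or the answer.
Oxide mass targets, per 250.0 g frit:
  SiO2: 43.23% × 250.0 = 108.1 g
  CaO: 42.88% × 250.0 = 107.2 g
  BaO: 3.791% × 250.0 = 9.478 g
  ZrO2: 6.095% × 250.0 = 15.24 g
  SrO: 4.011% × 250.0 = 10.03 g
A balance pass over the oxides, per the reported batch figures, relative to the basis at hand (delivered sums recover each target up to rounding of the answer):
  SiO2: 195.5·0.5152 + 22.61·0.3250 = 108.1 g (target 108.1 g)
  CaO: 195.5·0.4818 + 23.30·0.5580 = 107.2 g (target 107.2 g)
  BaO: 12.19·0.7775 = 9.478 g (target 9.478 g)
  ZrO2: 22.61·0.6740 = 15.24 g (target 15.24 g)
  SrO: 14.21·0.7057 = 10.03 g (target 10.03 g)
Auditing the glass mass value: whole batch net of LOI = 250.0 g (summing oxide targets gives 250.0 g; basis as stated: 250.0 g — differing by rounding only).
Total batch = Σ batch = 267.8 g; LOI removed, Σ of batch·LOI: 17.80 g; yield = glass ÷ total batch = 93.35%.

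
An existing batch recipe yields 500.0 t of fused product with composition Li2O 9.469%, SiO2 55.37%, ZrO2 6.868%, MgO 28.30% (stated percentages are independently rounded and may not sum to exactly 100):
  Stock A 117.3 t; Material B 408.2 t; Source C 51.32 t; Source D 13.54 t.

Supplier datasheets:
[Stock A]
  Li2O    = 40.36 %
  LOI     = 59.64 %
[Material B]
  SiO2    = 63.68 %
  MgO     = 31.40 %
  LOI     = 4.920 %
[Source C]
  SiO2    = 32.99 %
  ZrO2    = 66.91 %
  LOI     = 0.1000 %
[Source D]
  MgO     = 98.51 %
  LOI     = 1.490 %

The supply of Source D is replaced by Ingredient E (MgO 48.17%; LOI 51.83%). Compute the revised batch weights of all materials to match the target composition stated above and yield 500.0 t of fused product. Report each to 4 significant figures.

Intermediates are printed rounded to 4 significant digits in the printout. The whole derivation holds full precision through every step; each reported figure is rounded exactly once. The derived quantities (LOI, the four compositions, the totals, net glass mass, yield) are re-derived using the weight values at 500.0 t of glass in exact precision, as given in the question or the answer.
Oxide mass targets, per 500.0 t fused product:
  Li2O: 9.469% × 500.0 = 47.34 t
  SiO2: 55.37% × 500.0 = 276.8 t
  ZrO2: 6.868% × 500.0 = 34.34 t
  MgO: 28.30% × 500.0 = 141.5 t
Checking each oxide sum with the batch weights as given, relative to the basis at hand (every target is met by its sum once rounding is allowed for):
  Li2O: 117.3·0.4036 = 47.34 t (target 47.34 t)
  SiO2: 408.2·0.6368 + 51.32·0.3299 = 276.9 t (target 276.8 t)
  ZrO2: 51.32·0.6691 = 34.34 t (target 34.34 t)
  MgO: 408.2·0.3140 + 27.69·0.4817 = 141.5 t (target 141.5 t)
Consistency of the glass mass: the batch minus its LOI: 500.1 t (summing oxide targets gives 500.0 t; the stated basis being 500.0 t — differing by rounding only).
Batch total: Σ batch = 604.5 t; Σ batch·LOI gives LOI loss = 104.4 t; glass ÷ batch gives a yield of 82.72%.

Revised batch per 500.0 t fused product:
  Stock A: 117.3 t
  Material B: 408.2 t
  Source C: 51.32 t
  Ingredient E: 27.69 t
Total batch = 604.5 t; LOI loss = 104.4 t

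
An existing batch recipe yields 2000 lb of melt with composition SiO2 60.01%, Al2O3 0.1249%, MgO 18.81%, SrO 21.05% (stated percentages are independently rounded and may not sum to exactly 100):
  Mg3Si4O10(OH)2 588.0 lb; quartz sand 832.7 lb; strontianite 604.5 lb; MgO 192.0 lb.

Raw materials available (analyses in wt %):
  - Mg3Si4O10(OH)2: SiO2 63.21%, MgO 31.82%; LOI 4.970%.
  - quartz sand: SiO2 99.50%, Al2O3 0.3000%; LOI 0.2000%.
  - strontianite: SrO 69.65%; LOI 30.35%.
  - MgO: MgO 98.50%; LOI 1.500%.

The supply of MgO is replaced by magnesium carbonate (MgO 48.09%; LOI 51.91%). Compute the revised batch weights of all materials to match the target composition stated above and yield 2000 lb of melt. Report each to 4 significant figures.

The working math keeps full precision through every step — intermediates are printed (rounded to 4 significant digits) within the worked lines; every reported value takes just one rounding. The derived quantities are rebuilt in exact precision (totals, yield, the four compositions, glass mass, ignition loss) starting from the weights on 2000 lb of glass precisely as stated by the problem or answer text.
Target masses of each oxide per 2000 lb melt:
  SiO2: 60.01% × 2000 = 1200 lb
  Al2O3: 0.1249% × 2000 = 2.498 lb
  MgO: 18.81% × 2000 = 376.2 lb
  SrO: 21.05% × 2000 = 421.0 lb
Mass-balance tally per oxide working from each reported weight, on the stated basis (oxide sums agree with the targets net of answer rounding effects):
  SiO2: 588.0·0.6321 + 832.7·0.9950 = 1200 lb (target 1200 lb)
  Al2O3: 832.7·0.003000 = 2.498 lb (target 2.498 lb)
  MgO: 588.0·0.3182 + 393.2·0.4809 = 376.2 lb (target 376.2 lb)
  SrO: 604.5·0.6965 = 421.0 lb (target 421.0 lb)
Glass-mass sanity pass: Σ batch − LOI loss = 2000 lb (targets for the oxides total 2000 lb; the stated basis being 2000 lb — rounding explains the deltas).
Whole-batch sum: Σ batch = 2418 lb; the LOI term Σ batch·LOI equals 418.5 lb; the yield ratio, glass ÷ batch: 82.70%.

Revised batch per 2000 lb melt:
  Mg3Si4O10(OH)2: 588.0 lb
  quartz sand: 832.7 lb
  strontianite: 604.5 lb
  magnesium carbonate: 393.2 lb
Total batch = 2418 lb; LOI loss = 418.5 lb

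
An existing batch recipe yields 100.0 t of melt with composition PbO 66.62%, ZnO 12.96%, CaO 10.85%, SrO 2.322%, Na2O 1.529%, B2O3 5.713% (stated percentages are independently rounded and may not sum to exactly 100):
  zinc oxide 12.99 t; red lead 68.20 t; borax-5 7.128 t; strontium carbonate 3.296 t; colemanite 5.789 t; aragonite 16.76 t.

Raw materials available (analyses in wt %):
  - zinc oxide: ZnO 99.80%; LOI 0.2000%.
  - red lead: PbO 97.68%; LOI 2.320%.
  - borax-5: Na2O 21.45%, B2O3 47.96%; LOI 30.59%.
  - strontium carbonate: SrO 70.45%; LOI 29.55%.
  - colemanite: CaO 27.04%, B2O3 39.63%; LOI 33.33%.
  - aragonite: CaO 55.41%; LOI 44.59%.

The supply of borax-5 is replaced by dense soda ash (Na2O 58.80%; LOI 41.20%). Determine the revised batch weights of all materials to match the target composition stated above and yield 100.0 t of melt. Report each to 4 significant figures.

Revised batch per 100.0 t melt:
  zinc oxide: 12.99 t
  red lead: 68.20 t
  dense soda ash: 2.600 t
  strontium carbonate: 3.296 t
  colemanite: 14.42 t
  aragonite: 12.55 t
Total batch = 114.1 t; LOI loss = 14.06 t

Every computation holds full float precision throughout — the intermediate values are printed (rounded to 4 significant digits) when written out; a single rounding completes every reported figure; the derived quantities (glass mass, LOI, yield, the six compositions, totals) are recomputed using the weight values per 100.0 t of glass at full float precision exactly as printed in question or answer.
Oxide mass targets, per 100.0 t melt:
  PbO: 66.62% × 100.0 = 66.62 t
  ZnO: 12.96% × 100.0 = 12.96 t
  CaO: 10.85% × 100.0 = 10.85 t
  SrO: 2.322% × 100.0 = 2.322 t
  Na2O: 1.529% × 100.0 = 1.529 t
  B2O3: 5.713% × 100.0 = 5.713 t
Oxide-by-oxide audit using the reported weights, per the basis as stated (summed amounts equal target values net of answer rounding effects):
  PbO: 68.20·0.9768 = 66.62 t (target 66.62 t)
  ZnO: 12.99·0.9980 = 12.96 t (target 12.96 t)
  CaO: 14.42·0.2704 + 12.55·0.5541 = 10.85 t (target 10.85 t)
  SrO: 3.296·0.7045 = 2.322 t (target 2.322 t)
  Na2O: 2.600·0.5880 = 1.529 t (target 1.529 t)
  B2O3: 14.42·0.3963 = 5.715 t (target 5.713 t)
Glass mass check: whole batch net of LOI = 100.0 t (the targets, summed, come to 99.99 t; against the stated basis, 100.0 t — deltas are rounding alone).
Batch total: Σ batch = 114.1 t; Σ batch·LOI gives LOI loss = 14.06 t; yield, glass over the total, = 87.68%.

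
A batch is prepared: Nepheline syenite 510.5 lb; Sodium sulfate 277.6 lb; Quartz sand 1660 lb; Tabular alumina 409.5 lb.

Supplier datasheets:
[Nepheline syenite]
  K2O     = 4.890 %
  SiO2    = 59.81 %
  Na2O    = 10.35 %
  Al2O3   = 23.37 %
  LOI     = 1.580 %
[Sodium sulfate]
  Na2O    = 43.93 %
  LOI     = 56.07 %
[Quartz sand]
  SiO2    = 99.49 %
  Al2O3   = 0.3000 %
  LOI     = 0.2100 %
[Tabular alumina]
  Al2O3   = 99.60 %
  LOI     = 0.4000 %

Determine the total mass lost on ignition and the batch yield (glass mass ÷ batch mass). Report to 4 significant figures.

The working math maintains full float precision through the solve; intermediates are shown rounded to four significant figures when written out. Every reported value is rounded once only. All derived quantities, including yield, net glass mass, the four compositions, the totals, ignition loss, are recomputed using the weight values for 2689 lb of glass in full precision as given in the problem or the answer.
LOI of each material in turn:
  Nepheline syenite: 510.5 × 0.01580 = 8.066 lb
  Sodium sulfate: 277.6 × 0.5607 = 155.7 lb
  Quartz sand: 1660 × 0.002100 = 3.486 lb
  Tabular alumina: 409.5 × 0.004000 = 1.638 lb
Total LOI = 168.8 lb
Glass = batch − LOI = 2858 − 168.8 = 2689 lb

LOI loss = 168.8 lb; glass = 2689 lb; yield = 94.09%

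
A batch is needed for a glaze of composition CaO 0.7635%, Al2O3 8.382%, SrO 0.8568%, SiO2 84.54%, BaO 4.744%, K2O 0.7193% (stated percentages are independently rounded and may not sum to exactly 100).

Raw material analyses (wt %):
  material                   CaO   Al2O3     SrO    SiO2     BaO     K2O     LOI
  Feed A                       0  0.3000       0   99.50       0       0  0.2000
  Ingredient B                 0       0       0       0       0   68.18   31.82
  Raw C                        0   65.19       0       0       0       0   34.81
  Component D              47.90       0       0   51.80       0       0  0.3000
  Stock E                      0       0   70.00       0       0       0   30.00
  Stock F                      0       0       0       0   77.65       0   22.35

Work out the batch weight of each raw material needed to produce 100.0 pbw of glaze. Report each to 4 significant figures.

Batch per 100.0 pbw glaze:
  Feed A: 84.14 pbw
  Ingredient B: 1.055 pbw
  Raw C: 12.47 pbw
  Component D: 1.594 pbw
  Stock E: 1.224 pbw
  Stock F: 6.109 pbw
Total batch = 106.6 pbw; LOI loss = 6.582 pbw; yield = 93.82%

The intermediate values are displayed (rounded to 4 significant digits) between the steps; all internal work maintains full precision throughout; exactly one rounding goes into each reported figure — all derived quantities (totals, net glass mass, ignition loss, yield, the six compositions) are computed starting from the weights at 100.0 pbw of glass in full precision precisely as stated by the problem or answer text.
Oxide-by-oxide targets in 100.0 pbw glaze:
  CaO: 0.7635% × 100.0 = 0.7635 pbw
  Al2O3: 8.382% × 100.0 = 8.382 pbw
  SrO: 0.8568% × 100.0 = 0.8568 pbw
  SiO2: 84.54% × 100.0 = 84.54 pbw
  BaO: 4.744% × 100.0 = 4.744 pbw
  K2O: 0.7193% × 100.0 = 0.7193 pbw
Oxide-by-oxide audit per the reported batch figures, per the basis as stated (sums match the target masses given rounding of the digits):
  CaO: 1.594·0.4790 = 0.7635 pbw (target 0.7635 pbw)
  Al2O3: 84.14·0.003000 + 12.47·0.6519 = 8.382 pbw (target 8.382 pbw)
  SrO: 1.224·0.7000 = 0.8568 pbw (target 0.8568 pbw)
  SiO2: 84.14·0.9950 + 1.594·0.5180 = 84.54 pbw (target 84.54 pbw)
  BaO: 6.109·0.7765 = 4.744 pbw (target 4.744 pbw)
  K2O: 1.055·0.6818 = 0.7193 pbw (target 0.7193 pbw)
Glass-mass sanity pass: the batch minus its LOI: 100.0 pbw (per-oxide target masses sum to 100.0 pbw; basis as stated: 100.0 pbw — a pure rounding effect).
Summing the batch: Σ batch = 106.6 pbw; Σ batch·LOI gives LOI loss = 6.582 pbw; yield: glass divided by total = 93.82%.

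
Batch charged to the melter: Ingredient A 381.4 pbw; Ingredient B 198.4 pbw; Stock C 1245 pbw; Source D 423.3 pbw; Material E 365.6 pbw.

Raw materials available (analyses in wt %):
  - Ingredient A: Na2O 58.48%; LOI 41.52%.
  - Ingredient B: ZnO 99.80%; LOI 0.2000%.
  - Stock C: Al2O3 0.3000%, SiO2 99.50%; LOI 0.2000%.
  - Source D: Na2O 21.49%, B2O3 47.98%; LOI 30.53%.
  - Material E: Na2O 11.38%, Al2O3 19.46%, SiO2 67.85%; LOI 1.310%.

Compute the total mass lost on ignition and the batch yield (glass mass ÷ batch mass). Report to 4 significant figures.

LOI loss = 295.3 pbw; glass = 2318 pbw; yield = 88.70%

All arithmetic keeps full float precision throughout; values along the way are displayed, with 4-significant-digit rounding, across the worked steps; every reported figure undergoes a single rounding. The derived quantities, which include the totals, ignition loss, yield, net glass mass, five oxide percentages, are recomputed at full precision, as quoted within the problem or the answer, starting from the weights at 2318 pbw of glass.
Material-by-material LOI:
  Ingredient A: 381.4 × 0.4152 = 158.4 pbw
  Ingredient B: 198.4 × 0.002000 = 0.3968 pbw
  Stock C: 1245 × 0.002000 = 2.490 pbw
  Source D: 423.3 × 0.3053 = 129.2 pbw
  Material E: 365.6 × 0.01310 = 4.789 pbw
Total LOI = 295.3 pbw
Glass = batch − LOI = 2614 − 295.3 = 2318 pbw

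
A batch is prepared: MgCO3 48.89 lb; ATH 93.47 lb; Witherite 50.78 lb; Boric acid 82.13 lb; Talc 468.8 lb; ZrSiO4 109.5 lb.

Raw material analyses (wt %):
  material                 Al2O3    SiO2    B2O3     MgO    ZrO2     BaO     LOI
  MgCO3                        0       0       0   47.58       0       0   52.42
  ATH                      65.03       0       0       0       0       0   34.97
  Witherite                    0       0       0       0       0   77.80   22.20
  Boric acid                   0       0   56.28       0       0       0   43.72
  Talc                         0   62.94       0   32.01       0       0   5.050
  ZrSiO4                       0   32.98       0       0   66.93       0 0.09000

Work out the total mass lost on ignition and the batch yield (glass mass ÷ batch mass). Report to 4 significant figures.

LOI loss = 129.3 lb; glass = 724.3 lb; yield = 84.86%

The intermediate values are displayed rounded to four significant figures within the worked lines — all arithmetic runs at full float precision at all times. Each reported number is rounded just once. Derived quantities are recomputed from the weighed amounts per 724.3 lb of glass at full float precision (the six compositions, glass mass, ignition loss, the yield, totals), exactly as shown in either problem or answer.
Per-material ignition loss:
  MgCO3: 48.89 × 0.5242 = 25.63 lb
  ATH: 93.47 × 0.3497 = 32.69 lb
  Witherite: 50.78 × 0.2220 = 11.27 lb
  Boric acid: 82.13 × 0.4372 = 35.91 lb
  Talc: 468.8 × 0.05050 = 23.67 lb
  ZrSiO4: 109.5 × 9.000e-04 = 0.09855 lb
Total LOI = 129.3 lb
Glass = batch − LOI = 853.6 − 129.3 = 724.3 lb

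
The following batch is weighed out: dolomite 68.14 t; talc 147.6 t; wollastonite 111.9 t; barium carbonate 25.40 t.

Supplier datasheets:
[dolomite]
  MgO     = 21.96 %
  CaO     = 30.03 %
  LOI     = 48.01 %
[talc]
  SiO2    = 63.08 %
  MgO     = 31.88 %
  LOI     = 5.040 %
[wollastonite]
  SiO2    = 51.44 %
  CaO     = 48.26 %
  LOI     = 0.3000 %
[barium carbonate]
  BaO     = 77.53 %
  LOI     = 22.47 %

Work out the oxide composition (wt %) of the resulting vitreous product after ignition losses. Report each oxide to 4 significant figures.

The working math holds full float precision in every operation — intermediates are printed rounded to 4 significant digits in the printout; every reported figure takes exactly one rounding. Derived quantities, which include yield, LOI, net glass mass, the totals, the four compositions, are re-derived at full precision, as given in question or answer, starting from the weights at 306.8 t of glass.
Oxide-by-oxide delivered mass:
  SiO2: 147.6·0.6308 + 111.9·0.5144 = 150.7 t
  MgO: 68.14·0.2196 + 147.6·0.3188 = 62.02 t
  BaO: 25.40·0.7753 = 19.69 t
  CaO: 68.14·0.3003 + 111.9·0.4826 = 74.47 t
LOI: 68.14·0.4801 + 147.6·0.05040 + 111.9·0.003000 + 25.40·0.2247 = 46.20 t
Resulting glass, batch − LOI: 353.0 − 46.20 = 306.8 t (matching Σ of the oxides)
percent by weight: oxide/glass ×100

Glass mass = 306.8 t (batch 353.0 − LOI 46.20).
Composition: SiO2 49.10%, MgO 20.21%, BaO 6.418%, CaO 24.27%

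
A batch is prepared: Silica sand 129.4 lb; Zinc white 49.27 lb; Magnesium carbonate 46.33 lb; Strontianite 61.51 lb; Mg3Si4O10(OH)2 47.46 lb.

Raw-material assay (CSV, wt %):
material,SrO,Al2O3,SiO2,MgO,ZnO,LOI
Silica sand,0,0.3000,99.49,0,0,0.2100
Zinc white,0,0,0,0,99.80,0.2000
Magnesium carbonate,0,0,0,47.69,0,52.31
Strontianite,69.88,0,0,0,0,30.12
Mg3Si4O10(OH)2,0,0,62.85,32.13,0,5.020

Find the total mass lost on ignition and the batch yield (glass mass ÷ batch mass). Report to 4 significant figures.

LOI loss = 45.51 lb; glass = 288.5 lb; yield = 86.37%

Mid-chain values are displayed with 4-significant-figure rounding when written out — the whole derivation maintains exact precision at every stage; a single rounding yields every reported value; all derived quantities (ignition loss, five oxide percentages, the totals, yield, glass mass) are recomputed at full precision starting from the weights for 288.5 lb of glass, as they appear in the problem or the answer.
Each material's LOI contribution:
  Silica sand: 129.4 × 0.002100 = 0.2717 lb
  Zinc white: 49.27 × 0.002000 = 0.09854 lb
  Magnesium carbonate: 46.33 × 0.5231 = 24.24 lb
  Strontianite: 61.51 × 0.3012 = 18.53 lb
  Mg3Si4O10(OH)2: 47.46 × 0.05020 = 2.382 lb
Total LOI = 45.51 lb
Glass = batch − LOI = 334.0 − 45.51 = 288.5 lb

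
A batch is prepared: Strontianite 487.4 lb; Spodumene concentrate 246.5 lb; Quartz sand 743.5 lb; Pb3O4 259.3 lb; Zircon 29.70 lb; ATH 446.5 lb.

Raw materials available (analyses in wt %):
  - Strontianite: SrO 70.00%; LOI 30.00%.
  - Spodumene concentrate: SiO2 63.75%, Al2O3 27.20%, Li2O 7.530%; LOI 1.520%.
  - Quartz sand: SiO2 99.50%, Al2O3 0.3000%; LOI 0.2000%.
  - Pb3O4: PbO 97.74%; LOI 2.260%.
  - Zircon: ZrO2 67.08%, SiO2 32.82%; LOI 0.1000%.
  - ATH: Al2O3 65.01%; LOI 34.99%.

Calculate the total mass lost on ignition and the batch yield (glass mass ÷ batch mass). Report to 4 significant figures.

The whole derivation keeps full float precision all the way through — in-progress results appear with 4-significant-digit rounding at each printed step; each reported value undergoes a single rounding — all derived quantities, including LOI, six oxide percentages, totals, glass mass, yield, are computed starting from the weights at 1899 lb of glass in exact precision, exactly as shown in either problem or answer.
Ignition loss by material:
  Strontianite: 487.4 × 0.3000 = 146.2 lb
  Spodumene concentrate: 246.5 × 0.01520 = 3.747 lb
  Quartz sand: 743.5 × 0.002000 = 1.487 lb
  Pb3O4: 259.3 × 0.02260 = 5.860 lb
  Zircon: 29.70 × 0.001000 = 0.02970 lb
  ATH: 446.5 × 0.3499 = 156.2 lb
Total LOI = 313.6 lb
Glass = batch − LOI = 2213 − 313.6 = 1899 lb

LOI loss = 313.6 lb; glass = 1899 lb; yield = 85.83%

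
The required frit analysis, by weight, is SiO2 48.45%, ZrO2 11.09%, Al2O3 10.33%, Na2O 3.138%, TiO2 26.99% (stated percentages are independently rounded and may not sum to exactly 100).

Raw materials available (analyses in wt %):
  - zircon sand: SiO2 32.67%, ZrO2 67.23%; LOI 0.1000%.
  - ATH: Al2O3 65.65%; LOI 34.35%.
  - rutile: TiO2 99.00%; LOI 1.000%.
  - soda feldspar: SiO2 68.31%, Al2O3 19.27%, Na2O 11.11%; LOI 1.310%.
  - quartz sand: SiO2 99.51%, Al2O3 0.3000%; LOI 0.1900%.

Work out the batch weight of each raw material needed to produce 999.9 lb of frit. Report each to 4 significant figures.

Batch per 999.9 lb frit:
  zircon sand: 164.9 lb
  ATH: 73.34 lb
  rutile: 272.6 lb
  soda feldspar: 282.4 lb
  quartz sand: 238.8 lb
Total batch = 1032 lb; LOI loss = 32.24 lb; yield = 96.88%

The working math holds full precision through the solve. Values along the way are shown, with 4-significant-figure rounding, across the worked steps. Every reported result is rounded exactly once — all derived quantities are computed from the batch weights on 999.9 lb of glass at full float precision (the totals, the yield, net glass mass, five oxide percentages, LOI), as set out in problem or answer.
Oxide mass targets, per 999.9 lb frit:
  SiO2: 48.45% × 999.9 = 484.5 lb
  ZrO2: 11.09% × 999.9 = 110.9 lb
  Al2O3: 10.33% × 999.9 = 103.3 lb
  Na2O: 3.138% × 999.9 = 31.38 lb
  TiO2: 26.99% × 999.9 = 269.9 lb
A balance pass over the oxides, given the weights on record, relative to the basis at hand (sums match the target masses once rounding is allowed for):
  SiO2: 164.9·0.3267 + 282.4·0.6831 + 238.8·0.9951 = 484.4 lb (target 484.5 lb)
  ZrO2: 164.9·0.6723 = 110.9 lb (target 110.9 lb)
  Al2O3: 73.34·0.6565 + 282.4·0.1927 + 238.8·0.003000 = 103.3 lb (target 103.3 lb)
  Na2O: 282.4·0.1111 = 31.37 lb (target 31.38 lb)
  TiO2: 272.6·0.9900 = 269.9 lb (target 269.9 lb)
Consistency of the glass mass: batch Σ − ignition loss = 999.8 lb (the targets, summed, come to 999.9 lb; stated basis 999.9 lb — gaps are rounding artifacts).
Whole-batch sum: Σ batch = 1032 lb; LOI removed, Σ of batch·LOI: 32.24 lb; yield = glass ÷ total batch = 96.88%.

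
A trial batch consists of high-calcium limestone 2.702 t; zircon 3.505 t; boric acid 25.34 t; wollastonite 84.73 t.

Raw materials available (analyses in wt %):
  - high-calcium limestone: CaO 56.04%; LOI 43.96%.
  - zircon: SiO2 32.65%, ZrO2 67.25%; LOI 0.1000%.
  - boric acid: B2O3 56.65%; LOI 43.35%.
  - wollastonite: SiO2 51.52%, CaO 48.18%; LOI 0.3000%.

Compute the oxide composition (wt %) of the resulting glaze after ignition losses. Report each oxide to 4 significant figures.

Glass mass = 103.8 t (batch 116.3 − LOI 12.43).
Composition: SiO2 43.14%, ZrO2 2.270%, CaO 40.77%, B2O3 13.82%

Intermediates are displayed (rounded to four significant figures) as written. Every computation holds full float precision in every operation; every reported number includes exactly one rounding — the derived quantities (net glass mass, ignition loss, four oxide percentages, the totals, yield) are recomputed in exact precision starting from the weights per 103.8 t of glass precisely as stated by problem or answer.
Delivered oxide masses:
  SiO2: 3.505·0.3265 + 84.73·0.5152 = 44.80 t
  ZrO2: 3.505·0.6725 = 2.357 t
  CaO: 2.702·0.5604 + 84.73·0.4818 = 42.34 t
  B2O3: 25.34·0.5665 = 14.36 t
LOI: 2.702·0.4396 + 3.505·0.001000 + 25.34·0.4335 + 84.73·0.003000 = 12.43 t
Resulting glass, batch − LOI: 116.3 − 12.43 = 103.8 t (= Σ oxide masses)
each wt % is 100 × oxide ÷ glass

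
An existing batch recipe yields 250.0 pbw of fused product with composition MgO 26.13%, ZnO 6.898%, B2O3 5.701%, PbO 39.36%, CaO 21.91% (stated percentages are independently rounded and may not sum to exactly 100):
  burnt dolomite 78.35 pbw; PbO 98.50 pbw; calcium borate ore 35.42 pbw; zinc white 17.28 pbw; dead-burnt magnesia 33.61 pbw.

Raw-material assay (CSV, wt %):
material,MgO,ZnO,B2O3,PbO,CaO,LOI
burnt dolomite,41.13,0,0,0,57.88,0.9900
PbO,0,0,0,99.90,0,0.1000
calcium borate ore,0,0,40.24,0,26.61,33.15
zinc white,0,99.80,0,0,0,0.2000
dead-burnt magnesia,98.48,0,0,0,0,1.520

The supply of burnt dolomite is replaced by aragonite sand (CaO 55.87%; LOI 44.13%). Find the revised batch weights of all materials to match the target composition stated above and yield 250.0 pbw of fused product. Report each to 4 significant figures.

Revised batch per 250.0 pbw fused product:
  aragonite sand: 81.17 pbw
  PbO: 98.50 pbw
  calcium borate ore: 35.42 pbw
  zinc white: 17.28 pbw
  dead-burnt magnesia: 66.33 pbw
Total batch = 298.7 pbw; LOI loss = 48.70 pbw

Working values are printed with 4-significant-figure rounding on the page; all internal work holds full float precision all the way through. Exactly one rounding is applied to every reported figure; the derived quantities (glass mass, five oxide percentages, LOI, yield, totals) are recomputed from the batch weights at 250.0 pbw of glass in full float precision as set out in question or answer.
Target masses of each oxide per 250.0 pbw fused product:
  MgO: 26.13% × 250.0 = 65.32 pbw
  ZnO: 6.898% × 250.0 = 17.24 pbw
  B2O3: 5.701% × 250.0 = 14.25 pbw
  PbO: 39.36% × 250.0 = 98.40 pbw
  CaO: 21.91% × 250.0 = 54.78 pbw
Balance tally, oxide-wise, on the weights just shown, versus the basis set out (oxide sums agree with the targets once rounding is allowed for):
  MgO: 66.33·0.9848 = 65.32 pbw (target 65.32 pbw)
  ZnO: 17.28·0.9980 = 17.25 pbw (target 17.24 pbw)
  B2O3: 35.42·0.4024 = 14.25 pbw (target 14.25 pbw)
  PbO: 98.50·0.9990 = 98.40 pbw (target 98.40 pbw)
  CaO: 81.17·0.5587 + 35.42·0.2661 = 54.77 pbw (target 54.78 pbw)
Glass mass check: total charge less LOI = 250.0 pbw (the Σ of target masses is 250.0 pbw; versus the stated basis of 250.0 pbw — a pure rounding effect).
Batch total: Σ batch = 298.7 pbw; LOI removed, Σ of batch·LOI: 48.70 pbw; glass ÷ batch gives a yield of 83.69%.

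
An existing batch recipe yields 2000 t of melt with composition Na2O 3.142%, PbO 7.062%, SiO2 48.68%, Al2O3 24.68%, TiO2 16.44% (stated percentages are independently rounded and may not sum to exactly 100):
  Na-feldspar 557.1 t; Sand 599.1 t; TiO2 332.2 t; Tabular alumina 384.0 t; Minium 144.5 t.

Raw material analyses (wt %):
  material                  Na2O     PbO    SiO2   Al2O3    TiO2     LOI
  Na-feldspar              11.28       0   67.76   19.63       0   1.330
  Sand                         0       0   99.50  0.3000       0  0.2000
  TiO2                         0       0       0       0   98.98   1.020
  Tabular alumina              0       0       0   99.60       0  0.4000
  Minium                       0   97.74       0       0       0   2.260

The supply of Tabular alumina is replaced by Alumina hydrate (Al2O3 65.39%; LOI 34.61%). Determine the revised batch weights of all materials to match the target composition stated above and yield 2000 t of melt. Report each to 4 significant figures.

Revised batch per 2000 t melt:
  Na-feldspar: 557.1 t
  Sand: 599.1 t
  TiO2: 332.2 t
  Alumina hydrate: 584.9 t
  Minium: 144.5 t
Total batch = 2218 t; LOI loss = 217.7 t

The intermediate values are printed, rounded to four significant digits, within the worked lines; full float precision is kept all the way through. Every reported value sees exactly one rounding — derived quantities, including five oxide percentages, glass mass, the yield, LOI, the totals, are re-derived starting from the weights at 2000 t of glass in full precision, as they appear in the problem or answer text.
Oxide-by-oxide targets in 2000 t melt:
  Na2O: 3.142% × 2000 = 62.84 t
  PbO: 7.062% × 2000 = 141.2 t
  SiO2: 48.68% × 2000 = 973.6 t
  Al2O3: 24.68% × 2000 = 493.6 t
  TiO2: 16.44% × 2000 = 328.8 t
Mass-balance tally per oxide on the weights just shown, versus the basis set out (summed amounts equal target values once rounding is allowed for):
  Na2O: 557.1·0.1128 = 62.84 t (target 62.84 t)
  PbO: 144.5·0.9774 = 141.2 t (target 141.2 t)
  SiO2: 557.1·0.6776 + 599.1·0.9950 = 973.6 t (target 973.6 t)
  Al2O3: 557.1·0.1963 + 599.1·0.003000 + 584.9·0.6539 = 493.6 t (target 493.6 t)
  TiO2: 332.2·0.9898 = 328.8 t (target 328.8 t)
Consistency of the glass mass: Σ batch − LOI loss = 2000 t (the targets, summed, come to 2000 t; the stated basis being 2000 t — rounding explains the deltas).
Total batch = Σ batch = 2218 t; ignition loss, Σ(batch × LOI) = 217.7 t; glass ÷ batch gives a yield of 90.18%.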